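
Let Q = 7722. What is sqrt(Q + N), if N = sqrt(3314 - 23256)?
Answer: sqrt(7722 + 13*I*sqrt(118)) ≈ 87.879 + 0.8035*I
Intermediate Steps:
N = 13*I*sqrt(118) (N = sqrt(-19942) = 13*I*sqrt(118) ≈ 141.22*I)
sqrt(Q + N) = sqrt(7722 + 13*I*sqrt(118))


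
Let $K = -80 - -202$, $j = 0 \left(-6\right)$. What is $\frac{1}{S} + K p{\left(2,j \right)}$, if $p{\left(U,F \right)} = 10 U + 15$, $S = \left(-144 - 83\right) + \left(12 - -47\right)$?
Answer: $\frac{717359}{168} \approx 4270.0$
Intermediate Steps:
$j = 0$
$S = -168$ ($S = -227 + \left(12 + 47\right) = -227 + 59 = -168$)
$K = 122$ ($K = -80 + 202 = 122$)
$p{\left(U,F \right)} = 15 + 10 U$
$\frac{1}{S} + K p{\left(2,j \right)} = \frac{1}{-168} + 122 \left(15 + 10 \cdot 2\right) = - \frac{1}{168} + 122 \left(15 + 20\right) = - \frac{1}{168} + 122 \cdot 35 = - \frac{1}{168} + 4270 = \frac{717359}{168}$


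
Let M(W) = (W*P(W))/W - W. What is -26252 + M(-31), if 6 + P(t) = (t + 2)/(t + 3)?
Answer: -734327/28 ≈ -26226.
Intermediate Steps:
P(t) = -6 + (2 + t)/(3 + t) (P(t) = -6 + (t + 2)/(t + 3) = -6 + (2 + t)/(3 + t))
M(W) = -W + (-16 - 5*W)/(3 + W) (M(W) = (W*((-16 - 5*W)/(3 + W)))/W - W = (W*(-16 - 5*W)/(3 + W))/W - W = (-16 - 5*W)/(3 + W) - W = -W + (-16 - 5*W)/(3 + W))
-26252 + M(-31) = -26252 + (-16 - 1*(-31)**2 - 8*(-31))/(3 - 31) = -26252 + (-16 - 1*961 + 248)/(-28) = -26252 - (-16 - 961 + 248)/28 = -26252 - 1/28*(-729) = -26252 + 729/28 = -734327/28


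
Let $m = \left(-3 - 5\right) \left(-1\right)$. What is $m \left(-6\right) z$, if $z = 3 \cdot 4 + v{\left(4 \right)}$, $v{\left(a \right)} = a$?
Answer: $-768$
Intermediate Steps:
$m = 8$ ($m = \left(-8\right) \left(-1\right) = 8$)
$z = 16$ ($z = 3 \cdot 4 + 4 = 12 + 4 = 16$)
$m \left(-6\right) z = 8 \left(-6\right) 16 = \left(-48\right) 16 = -768$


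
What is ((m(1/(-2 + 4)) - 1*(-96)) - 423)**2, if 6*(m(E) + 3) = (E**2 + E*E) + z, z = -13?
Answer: 15880225/144 ≈ 1.1028e+5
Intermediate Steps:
m(E) = -31/6 + E**2/3 (m(E) = -3 + ((E**2 + E*E) - 13)/6 = -3 + ((E**2 + E**2) - 13)/6 = -3 + (2*E**2 - 13)/6 = -3 + (-13 + 2*E**2)/6 = -3 + (-13/6 + E**2/3) = -31/6 + E**2/3)
((m(1/(-2 + 4)) - 1*(-96)) - 423)**2 = (((-31/6 + (1/(-2 + 4))**2/3) - 1*(-96)) - 423)**2 = (((-31/6 + (1/2)**2/3) + 96) - 423)**2 = (((-31/6 + (1/3)*(1/4)) + 96) - 423)**2 = (((-31/6 + 1/12) + 96) - 423)**2 = ((-61/12 + 96) - 423)**2 = (1091/12 - 423)**2 = (-3985/12)**2 = 15880225/144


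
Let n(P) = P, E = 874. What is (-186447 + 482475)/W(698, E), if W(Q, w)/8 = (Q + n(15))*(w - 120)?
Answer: 74007/1075204 ≈ 0.068831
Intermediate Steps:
W(Q, w) = 8*(-120 + w)*(15 + Q) (W(Q, w) = 8*((Q + 15)*(w - 120)) = 8*((15 + Q)*(-120 + w)) = 8*((-120 + w)*(15 + Q)) = 8*(-120 + w)*(15 + Q))
(-186447 + 482475)/W(698, E) = (-186447 + 482475)/(-14400 - 960*698 + 120*874 + 8*698*874) = 296028/(-14400 - 670080 + 104880 + 4880416) = 296028/4300816 = 296028*(1/4300816) = 74007/1075204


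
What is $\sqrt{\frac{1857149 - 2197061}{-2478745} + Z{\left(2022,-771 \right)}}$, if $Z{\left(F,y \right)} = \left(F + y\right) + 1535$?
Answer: $\frac{\sqrt{17118519050390090}}{2478745} \approx 52.784$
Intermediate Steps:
$Z{\left(F,y \right)} = 1535 + F + y$
$\sqrt{\frac{1857149 - 2197061}{-2478745} + Z{\left(2022,-771 \right)}} = \sqrt{\frac{1857149 - 2197061}{-2478745} + \left(1535 + 2022 - 771\right)} = \sqrt{\left(1857149 - 2197061\right) \left(- \frac{1}{2478745}\right) + 2786} = \sqrt{\left(-339912\right) \left(- \frac{1}{2478745}\right) + 2786} = \sqrt{\frac{339912}{2478745} + 2786} = \sqrt{\frac{6906123482}{2478745}} = \frac{\sqrt{17118519050390090}}{2478745}$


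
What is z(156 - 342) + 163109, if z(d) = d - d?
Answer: 163109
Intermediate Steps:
z(d) = 0
z(156 - 342) + 163109 = 0 + 163109 = 163109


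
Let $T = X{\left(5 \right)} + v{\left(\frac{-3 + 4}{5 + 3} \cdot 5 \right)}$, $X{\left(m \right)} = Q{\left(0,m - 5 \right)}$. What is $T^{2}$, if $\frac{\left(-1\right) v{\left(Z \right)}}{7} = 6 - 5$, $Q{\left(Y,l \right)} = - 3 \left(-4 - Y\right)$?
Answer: $25$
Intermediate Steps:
$Q{\left(Y,l \right)} = 12 + 3 Y$
$X{\left(m \right)} = 12$ ($X{\left(m \right)} = 12 + 3 \cdot 0 = 12 + 0 = 12$)
$v{\left(Z \right)} = -7$ ($v{\left(Z \right)} = - 7 \left(6 - 5\right) = \left(-7\right) 1 = -7$)
$T = 5$ ($T = 12 - 7 = 5$)
$T^{2} = 5^{2} = 25$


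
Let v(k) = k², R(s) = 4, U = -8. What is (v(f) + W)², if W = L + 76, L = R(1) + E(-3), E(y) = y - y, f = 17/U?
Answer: 29257281/4096 ≈ 7142.9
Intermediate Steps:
f = -17/8 (f = 17/(-8) = 17*(-⅛) = -17/8 ≈ -2.1250)
E(y) = 0
L = 4 (L = 4 + 0 = 4)
W = 80 (W = 4 + 76 = 80)
(v(f) + W)² = ((-17/8)² + 80)² = (289/64 + 80)² = (5409/64)² = 29257281/4096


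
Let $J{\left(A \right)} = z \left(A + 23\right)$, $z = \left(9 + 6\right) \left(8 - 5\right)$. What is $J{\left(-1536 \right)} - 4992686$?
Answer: $-5060771$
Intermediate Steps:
$z = 45$ ($z = 15 \cdot 3 = 45$)
$J{\left(A \right)} = 1035 + 45 A$ ($J{\left(A \right)} = 45 \left(A + 23\right) = 45 \left(23 + A\right) = 1035 + 45 A$)
$J{\left(-1536 \right)} - 4992686 = \left(1035 + 45 \left(-1536\right)\right) - 4992686 = \left(1035 - 69120\right) - 4992686 = -68085 - 4992686 = -5060771$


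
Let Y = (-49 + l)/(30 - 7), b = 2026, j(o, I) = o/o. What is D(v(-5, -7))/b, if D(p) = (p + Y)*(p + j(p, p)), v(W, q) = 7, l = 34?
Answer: 584/23299 ≈ 0.025065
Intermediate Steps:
j(o, I) = 1
Y = -15/23 (Y = (-49 + 34)/(30 - 7) = -15/23 ≈ -0.65217)
D(p) = (1 + p)*(-15/23 + p) (D(p) = (p - 15/23)*(p + 1) = (-15/23 + p)*(1 + p) = (1 + p)*(-15/23 + p))
D(v(-5, -7))/b = (-15/23 + 7² + (8/23)*7)/2026 = (-15/23 + 49 + 56/23)*(1/2026) = (1168/23)*(1/2026) = 584/23299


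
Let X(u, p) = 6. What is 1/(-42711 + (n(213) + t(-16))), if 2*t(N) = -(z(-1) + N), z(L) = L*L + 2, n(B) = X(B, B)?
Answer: -2/85397 ≈ -2.3420e-5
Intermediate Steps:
n(B) = 6
z(L) = 2 + L² (z(L) = L² + 2 = 2 + L²)
t(N) = -3/2 - N/2 (t(N) = (-((2 + (-1)²) + N))/2 = (-((2 + 1) + N))/2 = (-(3 + N))/2 = (-3 - N)/2 = -3/2 - N/2)
1/(-42711 + (n(213) + t(-16))) = 1/(-42711 + (6 + (-3/2 - ½*(-16)))) = 1/(-42711 + (6 + (-3/2 + 8))) = 1/(-42711 + (6 + 13/2)) = 1/(-42711 + 25/2) = 1/(-85397/2) = -2/85397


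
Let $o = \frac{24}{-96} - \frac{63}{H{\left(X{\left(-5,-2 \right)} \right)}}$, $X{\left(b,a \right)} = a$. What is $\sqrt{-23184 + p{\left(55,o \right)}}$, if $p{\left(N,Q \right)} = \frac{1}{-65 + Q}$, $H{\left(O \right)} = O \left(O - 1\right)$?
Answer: $\frac{2 i \sqrt{532125267}}{303} \approx 152.26 i$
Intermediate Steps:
$H{\left(O \right)} = O \left(-1 + O\right)$
$o = - \frac{43}{4}$ ($o = \frac{24}{-96} - \frac{63}{\left(-2\right) \left(-1 - 2\right)} = 24 \left(- \frac{1}{96}\right) - \frac{63}{\left(-2\right) \left(-3\right)} = - \frac{1}{4} - \frac{63}{6} = - \frac{1}{4} - \frac{21}{2} = - \frac{43}{4} \approx -10.75$)
$\sqrt{-23184 + p{\left(55,o \right)}} = \sqrt{-23184 + \frac{1}{-65 - \frac{43}{4}}} = \sqrt{-23184 + \frac{1}{- \frac{303}{4}}} = \sqrt{-23184 - \frac{4}{303}} = \sqrt{- \frac{7024756}{303}} = \frac{2 i \sqrt{532125267}}{303}$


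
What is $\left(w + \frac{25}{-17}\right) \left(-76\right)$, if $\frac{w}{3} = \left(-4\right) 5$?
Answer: $\frac{79420}{17} \approx 4671.8$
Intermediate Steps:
$w = -60$ ($w = 3 \left(\left(-4\right) 5\right) = 3 \left(-20\right) = -60$)
$\left(w + \frac{25}{-17}\right) \left(-76\right) = \left(-60 + \frac{25}{-17}\right) \left(-76\right) = \left(-60 + 25 \left(- \frac{1}{17}\right)\right) \left(-76\right) = \left(-60 - \frac{25}{17}\right) \left(-76\right) = \left(- \frac{1045}{17}\right) \left(-76\right) = \frac{79420}{17}$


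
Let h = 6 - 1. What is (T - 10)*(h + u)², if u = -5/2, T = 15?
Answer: 125/4 ≈ 31.250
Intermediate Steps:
u = -5/2 (u = -5*½ = -5/2 ≈ -2.5000)
h = 5
(T - 10)*(h + u)² = (15 - 10)*(5 - 5/2)² = 5*(5/2)² = 5*(25/4) = 125/4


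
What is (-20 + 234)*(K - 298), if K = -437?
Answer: -157290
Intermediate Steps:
(-20 + 234)*(K - 298) = (-20 + 234)*(-437 - 298) = 214*(-735) = -157290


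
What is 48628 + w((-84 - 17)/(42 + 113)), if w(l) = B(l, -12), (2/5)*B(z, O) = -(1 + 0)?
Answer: 97251/2 ≈ 48626.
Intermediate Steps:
B(z, O) = -5/2 (B(z, O) = 5*(-(1 + 0))/2 = 5*(-1*1)/2 = (5/2)*(-1) = -5/2)
w(l) = -5/2
48628 + w((-84 - 17)/(42 + 113)) = 48628 - 5/2 = 97251/2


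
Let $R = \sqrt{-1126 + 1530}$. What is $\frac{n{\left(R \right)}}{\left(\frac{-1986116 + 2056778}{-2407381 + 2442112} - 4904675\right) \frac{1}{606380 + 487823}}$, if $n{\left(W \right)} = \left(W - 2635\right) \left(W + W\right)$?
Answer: $- \frac{10235411209848}{56781398921} + \frac{133516378900740 \sqrt{101}}{56781398921} \approx 23451.0$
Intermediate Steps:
$R = 2 \sqrt{101}$ ($R = \sqrt{404} = 2 \sqrt{101} \approx 20.1$)
$n{\left(W \right)} = 2 W \left(-2635 + W\right)$ ($n{\left(W \right)} = \left(-2635 + W\right) 2 W = 2 W \left(-2635 + W\right)$)
$\frac{n{\left(R \right)}}{\left(\frac{-1986116 + 2056778}{-2407381 + 2442112} - 4904675\right) \frac{1}{606380 + 487823}} = \frac{2 \cdot 2 \sqrt{101} \left(-2635 + 2 \sqrt{101}\right)}{\left(\frac{-1986116 + 2056778}{-2407381 + 2442112} - 4904675\right) \frac{1}{606380 + 487823}} = \frac{4 \sqrt{101} \left(-2635 + 2 \sqrt{101}\right)}{\left(\frac{70662}{34731} - 4904675\right) \frac{1}{1094203}} = \frac{4 \sqrt{101} \left(-2635 + 2 \sqrt{101}\right)}{\left(70662 \cdot \frac{1}{34731} - 4904675\right) \frac{1}{1094203}} = \frac{4 \sqrt{101} \left(-2635 + 2 \sqrt{101}\right)}{\left(\frac{23554}{11577} - 4904675\right) \frac{1}{1094203}} = \frac{4 \sqrt{101} \left(-2635 + 2 \sqrt{101}\right)}{\left(- \frac{56781398921}{11577}\right) \frac{1}{1094203}} = \frac{4 \sqrt{101} \left(-2635 + 2 \sqrt{101}\right)}{- \frac{56781398921}{12667588131}} = 4 \sqrt{101} \left(-2635 + 2 \sqrt{101}\right) \left(- \frac{12667588131}{56781398921}\right) = - \frac{50670352524 \sqrt{101} \left(-2635 + 2 \sqrt{101}\right)}{56781398921}$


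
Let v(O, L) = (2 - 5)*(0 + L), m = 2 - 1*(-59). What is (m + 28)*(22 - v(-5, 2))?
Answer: 2492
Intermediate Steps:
m = 61 (m = 2 + 59 = 61)
v(O, L) = -3*L
(m + 28)*(22 - v(-5, 2)) = (61 + 28)*(22 - (-3)*2) = 89*(22 - 1*(-6)) = 89*(22 + 6) = 89*28 = 2492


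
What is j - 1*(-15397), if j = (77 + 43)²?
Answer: 29797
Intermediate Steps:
j = 14400 (j = 120² = 14400)
j - 1*(-15397) = 14400 - 1*(-15397) = 14400 + 15397 = 29797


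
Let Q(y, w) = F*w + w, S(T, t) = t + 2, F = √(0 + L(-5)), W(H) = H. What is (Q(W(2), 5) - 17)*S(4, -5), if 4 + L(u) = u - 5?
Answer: 36 - 15*I*√14 ≈ 36.0 - 56.125*I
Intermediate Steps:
L(u) = -9 + u (L(u) = -4 + (u - 5) = -4 + (-5 + u) = -9 + u)
F = I*√14 (F = √(0 + (-9 - 5)) = √(0 - 14) = √(-14) = I*√14 ≈ 3.7417*I)
S(T, t) = 2 + t
Q(y, w) = w + I*w*√14 (Q(y, w) = (I*√14)*w + w = I*w*√14 + w = w + I*w*√14)
(Q(W(2), 5) - 17)*S(4, -5) = (5*(1 + I*√14) - 17)*(2 - 5) = ((5 + 5*I*√14) - 17)*(-3) = (-12 + 5*I*√14)*(-3) = 36 - 15*I*√14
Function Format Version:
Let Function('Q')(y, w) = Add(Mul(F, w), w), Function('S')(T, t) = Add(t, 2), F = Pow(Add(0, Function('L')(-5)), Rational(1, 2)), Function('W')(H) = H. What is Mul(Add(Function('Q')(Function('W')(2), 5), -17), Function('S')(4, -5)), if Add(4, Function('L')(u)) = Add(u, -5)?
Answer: Add(36, Mul(-15, I, Pow(14, Rational(1, 2)))) ≈ Add(36.000, Mul(-56.125, I))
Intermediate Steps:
Function('L')(u) = Add(-9, u) (Function('L')(u) = Add(-4, Add(u, -5)) = Add(-4, Add(-5, u)) = Add(-9, u))
F = Mul(I, Pow(14, Rational(1, 2))) (F = Pow(Add(0, Add(-9, -5)), Rational(1, 2)) = Pow(Add(0, -14), Rational(1, 2)) = Pow(-14, Rational(1, 2)) = Mul(I, Pow(14, Rational(1, 2))) ≈ Mul(3.7417, I))
Function('S')(T, t) = Add(2, t)
Function('Q')(y, w) = Add(w, Mul(I, w, Pow(14, Rational(1, 2)))) (Function('Q')(y, w) = Add(Mul(Mul(I, Pow(14, Rational(1, 2))), w), w) = Add(Mul(I, w, Pow(14, Rational(1, 2))), w) = Add(w, Mul(I, w, Pow(14, Rational(1, 2)))))
Mul(Add(Function('Q')(Function('W')(2), 5), -17), Function('S')(4, -5)) = Mul(Add(Mul(5, Add(1, Mul(I, Pow(14, Rational(1, 2))))), -17), Add(2, -5)) = Mul(Add(Add(5, Mul(5, I, Pow(14, Rational(1, 2)))), -17), -3) = Mul(Add(-12, Mul(5, I, Pow(14, Rational(1, 2)))), -3) = Add(36, Mul(-15, I, Pow(14, Rational(1, 2))))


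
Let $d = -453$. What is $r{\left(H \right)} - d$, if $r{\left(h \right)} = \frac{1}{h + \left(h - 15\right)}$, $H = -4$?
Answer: $\frac{10418}{23} \approx 452.96$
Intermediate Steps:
$r{\left(h \right)} = \frac{1}{-15 + 2 h}$ ($r{\left(h \right)} = \frac{1}{h + \left(-15 + h\right)} = \frac{1}{-15 + 2 h}$)
$r{\left(H \right)} - d = \frac{1}{-15 + 2 \left(-4\right)} - -453 = \frac{1}{-15 - 8} + 453 = \frac{1}{-23} + 453 = - \frac{1}{23} + 453 = \frac{10418}{23}$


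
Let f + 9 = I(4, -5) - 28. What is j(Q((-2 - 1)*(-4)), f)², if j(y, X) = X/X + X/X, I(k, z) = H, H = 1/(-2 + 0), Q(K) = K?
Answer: 4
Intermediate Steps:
H = -½ (H = 1/(-2) = -½ ≈ -0.50000)
I(k, z) = -½
f = -75/2 (f = -9 + (-½ - 28) = -9 - 57/2 = -75/2 ≈ -37.500)
j(y, X) = 2 (j(y, X) = 1 + 1 = 2)
j(Q((-2 - 1)*(-4)), f)² = 2² = 4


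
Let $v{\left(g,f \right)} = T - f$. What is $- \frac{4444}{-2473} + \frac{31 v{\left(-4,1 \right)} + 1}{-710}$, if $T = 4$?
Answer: $\frac{1461389}{877915} \approx 1.6646$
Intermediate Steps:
$v{\left(g,f \right)} = 4 - f$
$- \frac{4444}{-2473} + \frac{31 v{\left(-4,1 \right)} + 1}{-710} = - \frac{4444}{-2473} + \frac{31 \left(4 - 1\right) + 1}{-710} = \left(-4444\right) \left(- \frac{1}{2473}\right) + \left(31 \left(4 - 1\right) + 1\right) \left(- \frac{1}{710}\right) = \frac{4444}{2473} + \left(31 \cdot 3 + 1\right) \left(- \frac{1}{710}\right) = \frac{4444}{2473} + \left(93 + 1\right) \left(- \frac{1}{710}\right) = \frac{4444}{2473} + 94 \left(- \frac{1}{710}\right) = \frac{4444}{2473} - \frac{47}{355} = \frac{1461389}{877915}$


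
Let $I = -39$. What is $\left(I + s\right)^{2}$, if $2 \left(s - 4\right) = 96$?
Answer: $169$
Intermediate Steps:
$s = 52$ ($s = 4 + \frac{1}{2} \cdot 96 = 4 + 48 = 52$)
$\left(I + s\right)^{2} = \left(-39 + 52\right)^{2} = 13^{2} = 169$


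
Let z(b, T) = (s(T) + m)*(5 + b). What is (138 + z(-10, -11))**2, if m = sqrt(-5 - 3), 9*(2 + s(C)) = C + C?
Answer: 2063164/81 - 28840*I*sqrt(2)/9 ≈ 25471.0 - 4531.8*I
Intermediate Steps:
s(C) = -2 + 2*C/9 (s(C) = -2 + (C + C)/9 = -2 + (2*C)/9 = -2 + 2*C/9)
m = 2*I*sqrt(2) (m = sqrt(-8) = 2*I*sqrt(2) ≈ 2.8284*I)
z(b, T) = (5 + b)*(-2 + 2*T/9 + 2*I*sqrt(2)) (z(b, T) = ((-2 + 2*T/9) + 2*I*sqrt(2))*(5 + b) = (-2 + 2*T/9 + 2*I*sqrt(2))*(5 + b) = (5 + b)*(-2 + 2*T/9 + 2*I*sqrt(2)))
(138 + z(-10, -11))**2 = (138 + (-10 + (10/9)*(-11) + 10*I*sqrt(2) + (2/9)*(-10)*(-9 - 11) + 2*I*(-10)*sqrt(2)))**2 = (138 + (-10 - 110/9 + 10*I*sqrt(2) + (2/9)*(-10)*(-20) - 20*I*sqrt(2)))**2 = (138 + (-10 - 110/9 + 10*I*sqrt(2) + 400/9 - 20*I*sqrt(2)))**2 = (138 + (200/9 - 10*I*sqrt(2)))**2 = (1442/9 - 10*I*sqrt(2))**2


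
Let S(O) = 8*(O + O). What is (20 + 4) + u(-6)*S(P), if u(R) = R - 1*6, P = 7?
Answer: -1320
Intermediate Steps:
S(O) = 16*O (S(O) = 8*(2*O) = 16*O)
u(R) = -6 + R (u(R) = R - 6 = -6 + R)
(20 + 4) + u(-6)*S(P) = (20 + 4) + (-6 - 6)*(16*7) = 24 - 12*112 = 24 - 1344 = -1320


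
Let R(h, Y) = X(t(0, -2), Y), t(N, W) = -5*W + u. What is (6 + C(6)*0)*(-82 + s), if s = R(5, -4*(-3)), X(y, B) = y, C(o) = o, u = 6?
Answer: -396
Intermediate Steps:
t(N, W) = 6 - 5*W (t(N, W) = -5*W + 6 = 6 - 5*W)
R(h, Y) = 16 (R(h, Y) = 6 - 5*(-2) = 6 + 10 = 16)
s = 16
(6 + C(6)*0)*(-82 + s) = (6 + 6*0)*(-82 + 16) = (6 + 0)*(-66) = 6*(-66) = -396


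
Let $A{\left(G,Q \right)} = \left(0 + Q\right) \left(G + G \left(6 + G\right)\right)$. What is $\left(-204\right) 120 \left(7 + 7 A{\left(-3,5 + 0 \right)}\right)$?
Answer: $10110240$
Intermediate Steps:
$A{\left(G,Q \right)} = Q \left(G + G \left(6 + G\right)\right)$
$\left(-204\right) 120 \left(7 + 7 A{\left(-3,5 + 0 \right)}\right) = \left(-204\right) 120 \left(7 + 7 \left(- 3 \left(5 + 0\right) \left(7 - 3\right)\right)\right) = - 24480 \left(7 + 7 \left(\left(-3\right) 5 \cdot 4\right)\right) = - 24480 \left(7 + 7 \left(-60\right)\right) = - 24480 \left(7 - 420\right) = \left(-24480\right) \left(-413\right) = 10110240$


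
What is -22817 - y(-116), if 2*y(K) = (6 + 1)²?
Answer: -45683/2 ≈ -22842.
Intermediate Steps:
y(K) = 49/2 (y(K) = (6 + 1)²/2 = (½)*7² = (½)*49 = 49/2)
-22817 - y(-116) = -22817 - 1*49/2 = -22817 - 49/2 = -45683/2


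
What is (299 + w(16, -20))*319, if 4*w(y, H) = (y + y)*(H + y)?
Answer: 85173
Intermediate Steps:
w(y, H) = y*(H + y)/2 (w(y, H) = ((y + y)*(H + y))/4 = ((2*y)*(H + y))/4 = (2*y*(H + y))/4 = y*(H + y)/2)
(299 + w(16, -20))*319 = (299 + (½)*16*(-20 + 16))*319 = (299 + (½)*16*(-4))*319 = (299 - 32)*319 = 267*319 = 85173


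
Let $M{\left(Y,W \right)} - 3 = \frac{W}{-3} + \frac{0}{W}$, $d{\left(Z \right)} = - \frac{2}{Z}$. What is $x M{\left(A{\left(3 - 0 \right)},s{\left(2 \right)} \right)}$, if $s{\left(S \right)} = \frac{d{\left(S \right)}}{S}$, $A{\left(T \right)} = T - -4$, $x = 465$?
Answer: $\frac{2945}{2} \approx 1472.5$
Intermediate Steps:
$A{\left(T \right)} = 4 + T$ ($A{\left(T \right)} = T + 4 = 4 + T$)
$s{\left(S \right)} = - \frac{2}{S^{2}}$ ($s{\left(S \right)} = \frac{\left(-2\right) \frac{1}{S}}{S} = - \frac{2}{S^{2}}$)
$M{\left(Y,W \right)} = 3 - \frac{W}{3}$ ($M{\left(Y,W \right)} = 3 + \left(\frac{W}{-3} + \frac{0}{W}\right) = 3 + \left(W \left(- \frac{1}{3}\right) + 0\right) = 3 + \left(- \frac{W}{3} + 0\right) = 3 - \frac{W}{3}$)
$x M{\left(A{\left(3 - 0 \right)},s{\left(2 \right)} \right)} = 465 \left(3 - \frac{\left(-2\right) \frac{1}{4}}{3}\right) = 465 \left(3 - - \frac{1}{6}\right) = 465 \left(3 + \frac{1}{6}\right) = 465 \cdot \frac{19}{6} = \frac{2945}{2}$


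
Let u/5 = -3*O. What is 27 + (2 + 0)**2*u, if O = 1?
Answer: -33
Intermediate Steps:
u = -15 (u = 5*(-3*1) = 5*(-3) = -15)
27 + (2 + 0)**2*u = 27 + (2 + 0)**2*(-15) = 27 + 2**2*(-15) = 27 + 4*(-15) = 27 - 60 = -33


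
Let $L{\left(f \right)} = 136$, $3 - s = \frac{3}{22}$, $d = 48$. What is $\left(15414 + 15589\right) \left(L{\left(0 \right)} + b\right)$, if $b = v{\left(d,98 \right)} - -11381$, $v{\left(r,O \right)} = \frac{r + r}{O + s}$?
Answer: $\frac{113197865715}{317} \approx 3.5709 \cdot 10^{8}$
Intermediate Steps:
$s = \frac{63}{22}$ ($s = 3 - \frac{3}{22} = \frac{63}{22} \approx 2.8636$)
$v{\left(r,O \right)} = \frac{2 r}{\frac{63}{22} + O}$ ($v{\left(r,O \right)} = \frac{r + r}{O + \frac{63}{22}} = \frac{2 r}{\frac{63}{22} + O}$)
$b = \frac{25256551}{2219}$ ($b = 44 \cdot 48 \frac{1}{63 + 22 \cdot 98} - -11381 = 44 \cdot 48 \frac{1}{63 + 2156} + 11381 = 44 \cdot 48 \cdot \frac{1}{2219} + 11381 = \frac{2112}{2219} + 11381 = \frac{25256551}{2219} \approx 11382.0$)
$\left(15414 + 15589\right) \left(L{\left(0 \right)} + b\right) = \left(15414 + 15589\right) \left(136 + \frac{25256551}{2219}\right) = 31003 \cdot \frac{25558335}{2219} = \frac{113197865715}{317}$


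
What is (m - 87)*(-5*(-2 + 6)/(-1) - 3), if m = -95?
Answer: -3094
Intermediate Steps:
(m - 87)*(-5*(-2 + 6)/(-1) - 3) = (-95 - 87)*(-5*(-2 + 6)/(-1) - 3) = -182*(-20*(-1) - 3) = -182*(-5*(-4) - 3) = -182*(20 - 3) = -182*17 = -3094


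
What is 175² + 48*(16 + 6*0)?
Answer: 31393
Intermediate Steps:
175² + 48*(16 + 6*0) = 30625 + 48*(16 + 0) = 30625 + 48*16 = 30625 + 768 = 31393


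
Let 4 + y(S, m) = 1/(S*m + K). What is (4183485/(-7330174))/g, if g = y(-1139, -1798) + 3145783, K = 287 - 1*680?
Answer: -8565806858565/47214191188403396008 ≈ -1.8142e-7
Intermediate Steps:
K = -393 (K = 287 - 680 = -393)
y(S, m) = -4 + 1/(-393 + S*m) (y(S, m) = -4 + 1/(S*m - 393) = -4 + 1/(-393 + S*m))
g = 6441073730092/2047529 (g = (1573 - 4*(-1139)*(-1798))/(-393 - 1139*(-1798)) + 3145783 = (1573 - 8191688)/(-393 + 2047922) + 3145783 = -8190115/2047529 + 3145783 = 6441073730092/2047529 ≈ 3.1458e+6)
(4183485/(-7330174))/g = (4183485/(-7330174))/(6441073730092/2047529) = (4183485*(-1/7330174))*(2047529/6441073730092) = -4183485/7330174*2047529/6441073730092 = -8565806858565/47214191188403396008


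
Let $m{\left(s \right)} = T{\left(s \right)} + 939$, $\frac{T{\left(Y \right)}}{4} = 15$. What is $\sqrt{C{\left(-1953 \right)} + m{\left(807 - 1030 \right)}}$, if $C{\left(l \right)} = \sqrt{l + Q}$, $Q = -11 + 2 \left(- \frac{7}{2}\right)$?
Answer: $\sqrt{999 + 3 i \sqrt{219}} \approx 31.615 + 0.70214 i$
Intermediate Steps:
$T{\left(Y \right)} = 60$ ($T{\left(Y \right)} = 4 \cdot 15 = 60$)
$m{\left(s \right)} = 999$ ($m{\left(s \right)} = 60 + 939 = 999$)
$Q = -18$ ($Q = -11 + 2 \left(\left(-7\right) \frac{1}{2}\right) = -11 + 2 \left(- \frac{7}{2}\right) = -11 - 7 = -18$)
$C{\left(l \right)} = \sqrt{-18 + l}$ ($C{\left(l \right)} = \sqrt{l - 18} = \sqrt{-18 + l}$)
$\sqrt{C{\left(-1953 \right)} + m{\left(807 - 1030 \right)}} = \sqrt{\sqrt{-18 - 1953} + 999} = \sqrt{\sqrt{-1971} + 999} = \sqrt{3 i \sqrt{219} + 999} = \sqrt{999 + 3 i \sqrt{219}}$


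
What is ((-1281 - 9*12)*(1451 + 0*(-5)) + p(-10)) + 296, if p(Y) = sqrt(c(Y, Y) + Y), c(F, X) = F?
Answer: -2015143 + 2*I*sqrt(5) ≈ -2.0151e+6 + 4.4721*I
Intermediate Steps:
p(Y) = sqrt(2)*sqrt(Y) (p(Y) = sqrt(Y + Y) = sqrt(2*Y) = sqrt(2)*sqrt(Y))
((-1281 - 9*12)*(1451 + 0*(-5)) + p(-10)) + 296 = ((-1281 - 9*12)*(1451 + 0*(-5)) + sqrt(2)*sqrt(-10)) + 296 = ((-1281 - 108)*(1451 + 0) + sqrt(2)*(I*sqrt(10))) + 296 = (-1389*1451 + 2*I*sqrt(5)) + 296 = (-2015439 + 2*I*sqrt(5)) + 296 = -2015143 + 2*I*sqrt(5)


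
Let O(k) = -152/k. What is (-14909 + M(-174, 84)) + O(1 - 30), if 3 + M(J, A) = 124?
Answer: -428700/29 ≈ -14783.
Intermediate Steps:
M(J, A) = 121 (M(J, A) = -3 + 124 = 121)
(-14909 + M(-174, 84)) + O(1 - 30) = (-14909 + 121) - 152/(1 - 30) = -14788 - 152/(-29) = -14788 - 152*(-1/29) = -14788 + 152/29 = -428700/29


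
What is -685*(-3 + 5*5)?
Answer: -15070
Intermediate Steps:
-685*(-3 + 5*5) = -685*(-3 + 25) = -685*22 = -15070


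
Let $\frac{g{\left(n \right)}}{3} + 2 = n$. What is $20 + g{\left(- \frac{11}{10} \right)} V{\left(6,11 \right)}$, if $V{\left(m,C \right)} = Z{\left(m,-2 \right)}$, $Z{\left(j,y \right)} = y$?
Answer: $\frac{193}{5} \approx 38.6$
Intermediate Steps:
$V{\left(m,C \right)} = -2$
$g{\left(n \right)} = -6 + 3 n$
$20 + g{\left(- \frac{11}{10} \right)} V{\left(6,11 \right)} = 20 + \left(-6 + 3 \left(- \frac{11}{10}\right)\right) \left(-2\right) = 20 + \left(-6 - \frac{33}{10}\right) \left(-2\right) = 20 - - \frac{93}{5} = 20 + \frac{93}{5} = \frac{193}{5}$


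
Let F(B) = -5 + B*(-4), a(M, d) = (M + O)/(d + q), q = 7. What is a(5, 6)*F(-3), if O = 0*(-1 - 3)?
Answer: 35/13 ≈ 2.6923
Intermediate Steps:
O = 0 (O = 0*(-4) = 0)
a(M, d) = M/(7 + d) (a(M, d) = (M + 0)/(d + 7) = M/(7 + d))
F(B) = -5 - 4*B
a(5, 6)*F(-3) = (5/(7 + 6))*(-5 - 4*(-3)) = (5/13)*(-5 + 12) = (5*(1/13))*7 = (5/13)*7 = 35/13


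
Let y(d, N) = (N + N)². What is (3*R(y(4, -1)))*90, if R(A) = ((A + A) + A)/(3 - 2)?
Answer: 3240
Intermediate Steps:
y(d, N) = 4*N² (y(d, N) = (2*N)² = 4*N²)
R(A) = 3*A (R(A) = (2*A + A)/1 = (3*A)*1 = 3*A)
(3*R(y(4, -1)))*90 = (3*(3*(4*(-1)²)))*90 = (3*(3*(4*1)))*90 = (3*(3*4))*90 = (3*12)*90 = 36*90 = 3240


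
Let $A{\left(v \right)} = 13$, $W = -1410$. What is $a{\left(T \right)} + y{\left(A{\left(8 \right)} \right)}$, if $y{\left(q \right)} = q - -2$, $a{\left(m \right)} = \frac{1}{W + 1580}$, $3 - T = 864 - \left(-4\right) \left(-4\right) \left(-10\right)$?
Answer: $\frac{2551}{170} \approx 15.006$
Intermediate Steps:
$T = -1021$ ($T = 3 - \left(864 - \left(-4\right) \left(-4\right) \left(-10\right)\right) = 3 - \left(864 - 16 \left(-10\right)\right) = 3 - \left(864 - -160\right) = 3 - \left(864 + 160\right) = 3 - 1024 = -1021$)
$a{\left(m \right)} = \frac{1}{170}$ ($a{\left(m \right)} = \frac{1}{-1410 + 1580} = \frac{1}{170}$)
$y{\left(q \right)} = 2 + q$ ($y{\left(q \right)} = q + 2 = 2 + q$)
$a{\left(T \right)} + y{\left(A{\left(8 \right)} \right)} = \frac{1}{170} + \left(2 + 13\right) = \frac{1}{170} + 15 = \frac{2551}{170}$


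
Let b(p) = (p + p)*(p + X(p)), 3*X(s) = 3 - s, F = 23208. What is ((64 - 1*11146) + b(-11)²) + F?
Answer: 283858/9 ≈ 31540.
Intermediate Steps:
X(s) = 1 - s/3 (X(s) = (3 - s)/3 = 1 - s/3)
b(p) = 2*p*(1 + 2*p/3) (b(p) = (p + p)*(p + (1 - p/3)) = (2*p)*(1 + 2*p/3) = 2*p*(1 + 2*p/3))
((64 - 1*11146) + b(-11)²) + F = ((64 - 1*11146) + ((⅔)*(-11)*(3 + 2*(-11)))²) + 23208 = ((64 - 11146) + ((⅔)*(-11)*(3 - 22))²) + 23208 = (-11082 + ((⅔)*(-11)*(-19))²) + 23208 = (-11082 + (418/3)²) + 23208 = (-11082 + 174724/9) + 23208 = 74986/9 + 23208 = 283858/9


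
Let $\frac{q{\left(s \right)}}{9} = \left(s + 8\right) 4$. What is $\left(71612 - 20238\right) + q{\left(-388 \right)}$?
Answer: $37694$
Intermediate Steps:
$q{\left(s \right)} = 288 + 36 s$ ($q{\left(s \right)} = 9 \left(s + 8\right) 4 = 9 \left(8 + s\right) 4 = 9 \left(32 + 4 s\right) = 288 + 36 s$)
$\left(71612 - 20238\right) + q{\left(-388 \right)} = \left(71612 - 20238\right) + \left(288 + 36 \left(-388\right)\right) = 51374 + \left(288 - 13968\right) = 51374 - 13680 = 37694$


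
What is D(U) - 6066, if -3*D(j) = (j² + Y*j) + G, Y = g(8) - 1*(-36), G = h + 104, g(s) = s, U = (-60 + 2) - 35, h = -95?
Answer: -7588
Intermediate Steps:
U = -93 (U = -58 - 35 = -93)
G = 9 (G = -95 + 104 = 9)
Y = 44 (Y = 8 - 1*(-36) = 8 + 36 = 44)
D(j) = -3 - 44*j/3 - j²/3 (D(j) = -((j² + 44*j) + 9)/3 = -(9 + j² + 44*j)/3 = -3 - 44*j/3 - j²/3)
D(U) - 6066 = (-3 - 44/3*(-93) - ⅓*(-93)²) - 6066 = (-3 + 1364 - ⅓*8649) - 6066 = (-3 + 1364 - 2883) - 6066 = -1522 - 6066 = -7588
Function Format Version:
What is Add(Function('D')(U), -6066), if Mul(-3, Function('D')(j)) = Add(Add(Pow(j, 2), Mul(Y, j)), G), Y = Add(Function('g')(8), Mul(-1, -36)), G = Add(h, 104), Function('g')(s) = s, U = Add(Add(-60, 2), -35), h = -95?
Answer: -7588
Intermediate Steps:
U = -93 (U = Add(-58, -35) = -93)
G = 9 (G = Add(-95, 104) = 9)
Y = 44 (Y = Add(8, Mul(-1, -36)) = Add(8, 36) = 44)
Function('D')(j) = Add(-3, Mul(Rational(-44, 3), j), Mul(Rational(-1, 3), Pow(j, 2))) (Function('D')(j) = Mul(Rational(-1, 3), Add(Add(Pow(j, 2), Mul(44, j)), 9)) = Mul(Rational(-1, 3), Add(9, Pow(j, 2), Mul(44, j))) = Add(-3, Mul(Rational(-44, 3), j), Mul(Rational(-1, 3), Pow(j, 2))))
Add(Function('D')(U), -6066) = Add(Add(-3, Mul(Rational(-44, 3), -93), Mul(Rational(-1, 3), Pow(-93, 2))), -6066) = Add(Add(-3, 1364, Mul(Rational(-1, 3), 8649)), -6066) = Add(Add(-3, 1364, -2883), -6066) = Add(-1522, -6066) = -7588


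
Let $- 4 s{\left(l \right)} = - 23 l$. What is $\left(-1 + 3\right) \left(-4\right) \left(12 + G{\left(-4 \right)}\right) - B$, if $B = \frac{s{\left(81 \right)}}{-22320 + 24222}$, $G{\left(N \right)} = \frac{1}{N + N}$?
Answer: $- \frac{241541}{2536} \approx -95.245$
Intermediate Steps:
$s{\left(l \right)} = \frac{23 l}{4}$ ($s{\left(l \right)} = - \frac{\left(-23\right) l}{4} = \frac{23 l}{4}$)
$G{\left(N \right)} = \frac{1}{2 N}$
$B = \frac{621}{2536}$ ($B = \frac{\frac{23}{4} \cdot 81}{-22320 + 24222} = \frac{1863}{4 \cdot 1902} = \frac{1863}{4} \cdot \frac{1}{1902} = \frac{621}{2536} \approx 0.24487$)
$\left(-1 + 3\right) \left(-4\right) \left(12 + G{\left(-4 \right)}\right) - B = \left(-1 + 3\right) \left(-4\right) \left(12 + \frac{1}{2 \left(-4\right)}\right) - \frac{621}{2536} = 2 \left(-4\right) \left(12 + \frac{1}{2} \left(- \frac{1}{4}\right)\right) - \frac{621}{2536} = - 8 \left(12 - \frac{1}{8}\right) - \frac{621}{2536} = \left(-8\right) \frac{95}{8} - \frac{621}{2536} = -95 - \frac{621}{2536} = - \frac{241541}{2536}$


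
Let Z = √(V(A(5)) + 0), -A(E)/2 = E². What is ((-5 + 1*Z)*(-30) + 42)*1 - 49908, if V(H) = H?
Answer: -49716 - 150*I*√2 ≈ -49716.0 - 212.13*I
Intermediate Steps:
A(E) = -2*E²
Z = 5*I*√2 (Z = √(-2*5² + 0) = √(-2*25 + 0) = √(-50 + 0) = √(-50) = 5*I*√2 ≈ 7.0711*I)
((-5 + 1*Z)*(-30) + 42)*1 - 49908 = ((-5 + 1*(5*I*√2))*(-30) + 42)*1 - 49908 = ((-5 + 5*I*√2)*(-30) + 42)*1 - 49908 = ((150 - 150*I*√2) + 42)*1 - 49908 = (192 - 150*I*√2)*1 - 49908 = (192 - 150*I*√2) - 49908 = -49716 - 150*I*√2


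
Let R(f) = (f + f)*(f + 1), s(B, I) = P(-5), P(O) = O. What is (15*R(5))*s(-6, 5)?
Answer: -4500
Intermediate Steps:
s(B, I) = -5
R(f) = 2*f*(1 + f) (R(f) = (2*f)*(1 + f) = 2*f*(1 + f))
(15*R(5))*s(-6, 5) = (15*(2*5*(1 + 5)))*(-5) = (15*(2*5*6))*(-5) = (15*60)*(-5) = 900*(-5) = -4500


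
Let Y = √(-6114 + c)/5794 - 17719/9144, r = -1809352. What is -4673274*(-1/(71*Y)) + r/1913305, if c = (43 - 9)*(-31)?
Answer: -12158778837898467585440280392/357966723602491149579455 - 18111822679289161728*I*√7/187093392638649431 ≈ -33966.0 - 256.13*I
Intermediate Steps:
c = -1054 (c = 34*(-31) = -1054)
Y = -17719/9144 + 16*I*√7/2897 (Y = √(-6114 - 1054)/5794 - 17719/9144 = √(-7168)*(1/5794) - 17719*1/9144 = (32*I*√7)*(1/5794) - 17719/9144 = 16*I*√7/2897 - 17719/9144 = -17719/9144 + 16*I*√7/2897 ≈ -1.9378 + 0.014612*I)
-4673274*(-1/(71*Y)) + r/1913305 = -4673274*(-1/(71*(-17719/9144 + 16*I*√7/2897))) - 1809352/1913305 = -4673274/(1258049/9144 - 1136*I*√7/2897) - 1809352*1/1913305 = -4673274/(1258049/9144 - 1136*I*√7/2897) - 1809352/1913305 = -1809352/1913305 - 4673274/(1258049/9144 - 1136*I*√7/2897)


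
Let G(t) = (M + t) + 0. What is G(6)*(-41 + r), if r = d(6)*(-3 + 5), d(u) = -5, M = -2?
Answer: -204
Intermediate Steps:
G(t) = -2 + t (G(t) = (-2 + t) + 0 = -2 + t)
r = -10 (r = -5*(-3 + 5) = -5*2 = -10)
G(6)*(-41 + r) = (-2 + 6)*(-41 - 10) = 4*(-51) = -204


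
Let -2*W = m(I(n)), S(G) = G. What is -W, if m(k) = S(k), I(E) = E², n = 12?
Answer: 72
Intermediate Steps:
m(k) = k
W = -72 (W = -½*12² = -½*144 = -72)
-W = -1*(-72) = 72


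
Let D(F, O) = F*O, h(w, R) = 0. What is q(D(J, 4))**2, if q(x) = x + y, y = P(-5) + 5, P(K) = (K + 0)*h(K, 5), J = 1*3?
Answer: 289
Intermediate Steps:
J = 3
P(K) = 0 (P(K) = (K + 0)*0 = K*0 = 0)
y = 5 (y = 0 + 5 = 5)
q(x) = 5 + x (q(x) = x + 5 = 5 + x)
q(D(J, 4))**2 = (5 + 3*4)**2 = (5 + 12)**2 = 17**2 = 289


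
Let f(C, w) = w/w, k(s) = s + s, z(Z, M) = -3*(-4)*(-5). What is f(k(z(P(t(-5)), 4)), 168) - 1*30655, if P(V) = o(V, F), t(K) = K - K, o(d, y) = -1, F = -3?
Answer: -30654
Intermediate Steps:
t(K) = 0
P(V) = -1
z(Z, M) = -60 (z(Z, M) = 12*(-5) = -60)
k(s) = 2*s
f(C, w) = 1
f(k(z(P(t(-5)), 4)), 168) - 1*30655 = 1 - 1*30655 = 1 - 30655 = -30654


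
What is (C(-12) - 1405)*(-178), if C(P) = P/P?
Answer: 249912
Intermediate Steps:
C(P) = 1
(C(-12) - 1405)*(-178) = (1 - 1405)*(-178) = -1404*(-178) = 249912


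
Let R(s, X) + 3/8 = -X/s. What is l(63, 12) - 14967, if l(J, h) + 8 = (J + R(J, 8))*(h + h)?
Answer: -282976/21 ≈ -13475.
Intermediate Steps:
R(s, X) = -3/8 - X/s
l(J, h) = -8 + 2*h*(-3/8 + J - 8/J) (l(J, h) = -8 + (J + (-3/8 - 1*8/J))*(h + h) = -8 + (J + (-3/8 - 8/J))*(2*h) = -8 + (-3/8 + J - 8/J)*(2*h) = -8 + 2*h*(-3/8 + J - 8/J))
l(63, 12) - 14967 = (-8 - ¾*12 - 16*12/63 + 2*63*12) - 14967 = (-8 - 9 - 16*12*1/63 + 1512) - 14967 = (-8 - 9 - 64/21 + 1512) - 14967 = 31331/21 - 14967 = -282976/21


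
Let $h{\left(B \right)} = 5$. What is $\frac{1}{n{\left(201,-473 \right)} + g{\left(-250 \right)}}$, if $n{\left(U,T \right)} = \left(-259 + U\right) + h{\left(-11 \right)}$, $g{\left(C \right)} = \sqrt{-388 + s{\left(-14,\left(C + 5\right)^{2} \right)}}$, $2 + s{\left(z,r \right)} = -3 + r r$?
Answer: $\frac{53}{3602997423} + \frac{26 \sqrt{5329882}}{3602997423} \approx 1.6674 \cdot 10^{-5}$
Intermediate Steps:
$s{\left(z,r \right)} = -5 + r^{2}$ ($s{\left(z,r \right)} = -2 + \left(-3 + r r\right) = -2 + \left(-3 + r^{2}\right) = -5 + r^{2}$)
$g{\left(C \right)} = \sqrt{-393 + \left(5 + C\right)^{4}}$ ($g{\left(C \right)} = \sqrt{-388 + \left(-5 + \left(\left(C + 5\right)^{2}\right)^{2}\right)} = \sqrt{-388 + \left(-5 + \left(\left(5 + C\right)^{2}\right)^{2}\right)} = \sqrt{-388 + \left(-5 + \left(5 + C\right)^{4}\right)} = \sqrt{-393 + \left(5 + C\right)^{4}}$)
$n{\left(U,T \right)} = -254 + U$ ($n{\left(U,T \right)} = \left(-259 + U\right) + 5 = -254 + U$)
$\frac{1}{n{\left(201,-473 \right)} + g{\left(-250 \right)}} = \frac{1}{\left(-254 + 201\right) + \sqrt{-393 + \left(5 - 250\right)^{4}}} = \frac{1}{-53 + \sqrt{-393 + \left(-245\right)^{4}}} = \frac{1}{-53 + \sqrt{-393 + 3603000625}} = \frac{1}{-53 + \sqrt{3603000232}} = \frac{1}{-53 + 26 \sqrt{5329882}}$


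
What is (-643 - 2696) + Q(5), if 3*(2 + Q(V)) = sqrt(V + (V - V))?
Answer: -3341 + sqrt(5)/3 ≈ -3340.3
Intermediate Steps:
Q(V) = -2 + sqrt(V)/3 (Q(V) = -2 + sqrt(V + (V - V))/3 = -2 + sqrt(V + 0)/3 = -2 + sqrt(V)/3)
(-643 - 2696) + Q(5) = (-643 - 2696) + (-2 + sqrt(5)/3) = -3339 + (-2 + sqrt(5)/3) = -3341 + sqrt(5)/3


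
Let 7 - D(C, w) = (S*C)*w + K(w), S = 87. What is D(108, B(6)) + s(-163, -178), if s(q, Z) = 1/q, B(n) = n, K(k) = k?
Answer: -9189126/163 ≈ -56375.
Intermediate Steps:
D(C, w) = 7 - w - 87*C*w (D(C, w) = 7 - ((87*C)*w + w) = 7 - (87*C*w + w) = 7 - (w + 87*C*w) = 7 + (-w - 87*C*w) = 7 - w - 87*C*w)
D(108, B(6)) + s(-163, -178) = (7 - 1*6 - 87*108*6) + 1/(-163) = (7 - 6 - 56376) - 1/163 = -56375 - 1/163 = -9189126/163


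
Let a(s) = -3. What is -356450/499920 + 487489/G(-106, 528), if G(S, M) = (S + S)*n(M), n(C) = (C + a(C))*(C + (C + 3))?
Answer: -352144089299/491032672200 ≈ -0.71715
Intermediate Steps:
n(C) = (-3 + C)*(3 + 2*C) (n(C) = (C - 3)*(C + (C + 3)) = (-3 + C)*(C + (3 + C)) = (-3 + C)*(3 + 2*C))
G(S, M) = 2*S*(-9 - 3*M + 2*M**2) (G(S, M) = (S + S)*(-9 - 3*M + 2*M**2) = (2*S)*(-9 - 3*M + 2*M**2) = 2*S*(-9 - 3*M + 2*M**2))
-356450/499920 + 487489/G(-106, 528) = -356450/499920 + 487489/((2*(-106)*(-9 - 3*528 + 2*528**2))) = -356450*1/499920 + 487489/((2*(-106)*(-9 - 1584 + 2*278784))) = -35645/49992 + 487489/((2*(-106)*(-9 - 1584 + 557568))) = -35645/49992 + 487489/((2*(-106)*555975)) = -35645/49992 + 487489/(-117866700) = -35645/49992 + 487489*(-1/117866700) = -35645/49992 - 487489/117866700 = -352144089299/491032672200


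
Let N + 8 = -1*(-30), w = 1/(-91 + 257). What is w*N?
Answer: 11/83 ≈ 0.13253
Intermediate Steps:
w = 1/166 ≈ 0.0060241
N = 22 (N = -8 - 1*(-30) = -8 + 30 = 22)
w*N = (1/166)*22 = 11/83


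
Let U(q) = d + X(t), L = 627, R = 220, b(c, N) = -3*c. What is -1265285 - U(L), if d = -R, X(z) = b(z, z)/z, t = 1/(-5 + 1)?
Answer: -1265062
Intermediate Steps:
t = -1/4 (t = 1/(-4) = -1/4 ≈ -0.25000)
X(z) = -3 (X(z) = (-3*z)/z = -3)
d = -220 (d = -1*220 = -220)
U(q) = -223 (U(q) = -220 - 3 = -223)
-1265285 - U(L) = -1265285 - 1*(-223) = -1265285 + 223 = -1265062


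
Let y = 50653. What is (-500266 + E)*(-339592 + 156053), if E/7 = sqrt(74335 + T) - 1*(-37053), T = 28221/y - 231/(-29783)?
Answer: 44213627405 - 1284773*sqrt(123577790320186073521)/40772927 ≈ 4.3863e+10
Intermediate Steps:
T = 852206886/1508598299 (T = 28221/50653 - 231/(-29783) = 28221*(1/50653) - 231*(-1/29783) = 28221/50653 + 231/29783 = 852206886/1508598299 ≈ 0.56490)
E = 259371 + 7*sqrt(123577790320186073521)/40772927 (E = 7*(sqrt(74335 + 852206886/1508598299) - 1*(-37053)) = 7*(sqrt(112142506763051/1508598299) + 37053) = 7*(sqrt(123577790320186073521)/40772927 + 37053) = 7*(37053 + sqrt(123577790320186073521)/40772927) = 259371 + 7*sqrt(123577790320186073521)/40772927 ≈ 2.6128e+5)
(-500266 + E)*(-339592 + 156053) = (-500266 + (259371 + 7*sqrt(123577790320186073521)/40772927))*(-339592 + 156053) = (-240895 + 7*sqrt(123577790320186073521)/40772927)*(-183539) = 44213627405 - 1284773*sqrt(123577790320186073521)/40772927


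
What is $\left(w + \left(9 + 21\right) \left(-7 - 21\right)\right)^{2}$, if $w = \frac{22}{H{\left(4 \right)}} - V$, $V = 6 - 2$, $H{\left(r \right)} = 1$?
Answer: $675684$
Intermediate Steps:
$V = 4$ ($V = 6 - 2 = 4$)
$w = 18$ ($w = \frac{22}{1} - 4 = 22 \cdot 1 - 4 = 22 - 4 = 18$)
$\left(w + \left(9 + 21\right) \left(-7 - 21\right)\right)^{2} = \left(18 + \left(9 + 21\right) \left(-7 - 21\right)\right)^{2} = \left(18 + 30 \left(-28\right)\right)^{2} = \left(18 - 840\right)^{2} = \left(-822\right)^{2} = 675684$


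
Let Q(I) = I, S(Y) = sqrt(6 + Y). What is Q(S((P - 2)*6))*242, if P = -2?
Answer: 726*I*sqrt(2) ≈ 1026.7*I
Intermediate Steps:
Q(S((P - 2)*6))*242 = sqrt(6 + (-2 - 2)*6)*242 = sqrt(6 - 4*6)*242 = sqrt(6 - 24)*242 = sqrt(-18)*242 = (3*I*sqrt(2))*242 = 726*I*sqrt(2)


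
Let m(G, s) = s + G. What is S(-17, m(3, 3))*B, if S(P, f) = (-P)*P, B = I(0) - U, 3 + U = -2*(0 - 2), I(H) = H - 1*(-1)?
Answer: 0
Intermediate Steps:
I(H) = 1 + H (I(H) = H + 1 = 1 + H)
m(G, s) = G + s
U = 1 (U = -3 - 2*(0 - 2) = -3 - 2*(-2) = -3 + 4 = 1)
B = 0 (B = (1 + 0) - 1*1 = 1 - 1 = 0)
S(P, f) = -P**2
S(-17, m(3, 3))*B = -1*(-17)**2*0 = -1*289*0 = -289*0 = 0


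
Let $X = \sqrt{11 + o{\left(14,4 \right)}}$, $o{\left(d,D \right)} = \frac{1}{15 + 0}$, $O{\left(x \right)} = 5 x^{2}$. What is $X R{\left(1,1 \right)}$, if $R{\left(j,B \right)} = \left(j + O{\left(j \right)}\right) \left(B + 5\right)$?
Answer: $\frac{12 \sqrt{2490}}{5} \approx 119.76$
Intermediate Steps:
$R{\left(j,B \right)} = \left(5 + B\right) \left(j + 5 j^{2}\right)$ ($R{\left(j,B \right)} = \left(j + 5 j^{2}\right) \left(B + 5\right) = \left(j + 5 j^{2}\right) \left(5 + B\right) = \left(5 + B\right) \left(j + 5 j^{2}\right)$)
$o{\left(d,D \right)} = \frac{1}{15}$
$X = \frac{\sqrt{2490}}{15}$ ($X = \sqrt{11 + \frac{1}{15}} = \sqrt{\frac{166}{15}} = \frac{\sqrt{2490}}{15} \approx 3.3267$)
$X R{\left(1,1 \right)} = \frac{\sqrt{2490}}{15} \cdot 1 \left(5 + 1 + 25 \cdot 1 + 5 \cdot 1 \cdot 1\right) = \frac{\sqrt{2490}}{15} \cdot 1 \left(5 + 1 + 25 + 5\right) = \frac{\sqrt{2490}}{15} \cdot 1 \cdot 36 = \frac{\sqrt{2490}}{15} \cdot 36 = \frac{12 \sqrt{2490}}{5}$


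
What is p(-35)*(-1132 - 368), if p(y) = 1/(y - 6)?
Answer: 1500/41 ≈ 36.585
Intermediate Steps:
p(y) = 1/(-6 + y)
p(-35)*(-1132 - 368) = (-1132 - 368)/(-6 - 35) = -1500/(-41) = -1/41*(-1500) = 1500/41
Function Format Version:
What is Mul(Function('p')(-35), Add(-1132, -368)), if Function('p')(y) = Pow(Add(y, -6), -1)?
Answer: Rational(1500, 41) ≈ 36.585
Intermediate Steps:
Function('p')(y) = Pow(Add(-6, y), -1)
Mul(Function('p')(-35), Add(-1132, -368)) = Mul(Pow(Add(-6, -35), -1), Add(-1132, -368)) = Mul(Pow(-41, -1), -1500) = Mul(Rational(-1, 41), -1500) = Rational(1500, 41)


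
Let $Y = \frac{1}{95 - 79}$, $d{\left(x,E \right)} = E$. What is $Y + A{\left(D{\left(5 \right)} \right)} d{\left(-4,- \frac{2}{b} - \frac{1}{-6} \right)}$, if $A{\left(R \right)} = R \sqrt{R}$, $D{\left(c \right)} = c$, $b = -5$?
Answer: $\frac{1}{16} + \frac{17 \sqrt{5}}{6} \approx 6.398$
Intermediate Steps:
$Y = \frac{1}{16} \approx 0.0625$
$A{\left(R \right)} = R^{\frac{3}{2}}$
$Y + A{\left(D{\left(5 \right)} \right)} d{\left(-4,- \frac{2}{b} - \frac{1}{-6} \right)} = \frac{1}{16} + 5^{\frac{3}{2}} \left(- \frac{2}{-5} - \frac{1}{-6}\right) = \frac{1}{16} + 5 \sqrt{5} \left(\left(-2\right) \left(- \frac{1}{5}\right) - - \frac{1}{6}\right) = \frac{1}{16} + 5 \sqrt{5} \left(\frac{2}{5} + \frac{1}{6}\right) = \frac{1}{16} + 5 \sqrt{5} \cdot \frac{17}{30} = \frac{1}{16} + \frac{17 \sqrt{5}}{6}$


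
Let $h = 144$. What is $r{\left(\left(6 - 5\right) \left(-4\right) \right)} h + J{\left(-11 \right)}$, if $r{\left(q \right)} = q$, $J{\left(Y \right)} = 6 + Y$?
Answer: $-581$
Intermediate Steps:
$r{\left(\left(6 - 5\right) \left(-4\right) \right)} h + J{\left(-11 \right)} = \left(6 - 5\right) \left(-4\right) 144 + \left(6 - 11\right) = 1 \left(-4\right) 144 - 5 = \left(-4\right) 144 - 5 = -576 - 5 = -581$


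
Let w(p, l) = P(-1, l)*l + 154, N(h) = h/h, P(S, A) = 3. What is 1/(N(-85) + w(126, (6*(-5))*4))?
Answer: -1/205 ≈ -0.0048781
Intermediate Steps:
N(h) = 1
w(p, l) = 154 + 3*l (w(p, l) = 3*l + 154 = 154 + 3*l)
1/(N(-85) + w(126, (6*(-5))*4)) = 1/(1 + (154 + 3*((6*(-5))*4))) = 1/(1 + (154 + 3*(-30*4))) = 1/(1 + (154 + 3*(-120))) = 1/(1 + (154 - 360)) = 1/(1 - 206) = 1/(-205) = -1/205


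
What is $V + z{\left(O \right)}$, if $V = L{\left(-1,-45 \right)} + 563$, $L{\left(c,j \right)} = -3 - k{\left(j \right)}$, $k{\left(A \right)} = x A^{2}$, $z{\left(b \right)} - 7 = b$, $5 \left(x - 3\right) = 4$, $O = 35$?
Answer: $-7093$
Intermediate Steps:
$x = \frac{19}{5}$ ($x = 3 + \frac{1}{5} \cdot 4 = 3 + \frac{4}{5} = \frac{19}{5} \approx 3.8$)
$z{\left(b \right)} = 7 + b$
$k{\left(A \right)} = \frac{19 A^{2}}{5}$
$L{\left(c,j \right)} = -3 - \frac{19 j^{2}}{5}$
$V = -7135$ ($V = \left(-3 - \frac{19 \left(-45\right)^{2}}{5}\right) + 563 = \left(-3 - 7695\right) + 563 = -7698 + 563 = -7135$)
$V + z{\left(O \right)} = -7135 + \left(7 + 35\right) = -7135 + 42 = -7093$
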